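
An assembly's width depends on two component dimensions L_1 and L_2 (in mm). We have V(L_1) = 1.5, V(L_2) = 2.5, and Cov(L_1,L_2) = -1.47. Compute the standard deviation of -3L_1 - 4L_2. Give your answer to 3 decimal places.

4.268

V(-3L_1 - 4L_2) = (-3)²·V(L_1) + (-4)²·V(L_2) + 2·(-3)·(-4)·Cov(L_1,L_2)
= 9·1.5 + 16·2.5 + 24·-1.47 = 18.22
sd(-3L_1 - 4L_2) = √18.22 ≈ 4.268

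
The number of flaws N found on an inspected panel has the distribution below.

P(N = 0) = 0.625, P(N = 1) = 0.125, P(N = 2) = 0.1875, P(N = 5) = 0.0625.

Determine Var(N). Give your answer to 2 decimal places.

1.78

E[N] = (0)(0.625) + (1)(0.125) + (2)(0.1875) + (5)(0.0625) = 0.8125
E[N²] = (0)²(0.625) + (1)²(0.125) + (2)²(0.1875) + (5)²(0.0625) = 2.4375
Var(N) = E[N²] − (E[N])² = 2.4375 − (0.8125)² = 1.77734375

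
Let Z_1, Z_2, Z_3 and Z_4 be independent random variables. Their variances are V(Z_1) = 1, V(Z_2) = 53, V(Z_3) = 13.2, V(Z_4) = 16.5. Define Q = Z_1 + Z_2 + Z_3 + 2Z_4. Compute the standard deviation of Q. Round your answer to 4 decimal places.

By independence, V(Q) = (1)²V(Z_1) + (1)²V(Z_2) + (1)²V(Z_3) + (2)²V(Z_4)
= (1)²·1 + (1)²·53 + (1)²·13.2 + (2)²·16.5 = 133.2
SD(Q) = √133.2 ≈ 11.5412

11.5412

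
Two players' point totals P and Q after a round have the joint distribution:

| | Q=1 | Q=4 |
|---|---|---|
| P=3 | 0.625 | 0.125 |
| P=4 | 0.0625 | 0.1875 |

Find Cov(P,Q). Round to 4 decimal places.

E[P] = 3.25,  E[Q] = 1.9375
E[PQ] = 6.625
Cov(P,Q) = E[PQ] − E[P]E[Q] = 6.625 − (3.25)(1.9375) = 0.328125

0.3281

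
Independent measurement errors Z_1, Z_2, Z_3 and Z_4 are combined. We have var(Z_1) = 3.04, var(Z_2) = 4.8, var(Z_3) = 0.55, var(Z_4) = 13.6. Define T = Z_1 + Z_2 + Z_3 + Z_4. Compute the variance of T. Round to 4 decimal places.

21.9900

By independence, var(T) = (1)²var(Z_1) + (1)²var(Z_2) + (1)²var(Z_3) + (1)²var(Z_4)
= (1)²·3.04 + (1)²·4.8 + (1)²·0.55 + (1)²·13.6 = 21.99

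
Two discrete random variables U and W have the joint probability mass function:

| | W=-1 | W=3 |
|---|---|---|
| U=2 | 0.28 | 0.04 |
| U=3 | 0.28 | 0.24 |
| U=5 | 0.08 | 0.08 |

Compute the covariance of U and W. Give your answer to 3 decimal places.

0.480

E[U] = 3,  E[W] = 0.44
E[UW] = 1.8
Cov(U,W) = E[UW] − E[U]E[W] = 1.8 − (3)(0.44) = 0.48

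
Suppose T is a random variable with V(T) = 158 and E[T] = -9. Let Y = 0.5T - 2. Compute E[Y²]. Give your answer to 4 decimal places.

81.7500

E[0.5T - 2] = 0.5·-9 − 2 = -6.5
V(0.5T - 2) = (0.5)²·158 = 39.5
E[Y²] = V(Y) + (E[Y])² = 39.5 + (-6.5)² = 81.75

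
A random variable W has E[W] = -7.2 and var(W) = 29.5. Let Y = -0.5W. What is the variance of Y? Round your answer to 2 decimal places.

7.38

var(-0.5W) = (-0.5)²·var(W) = 0.25·29.5 = 7.375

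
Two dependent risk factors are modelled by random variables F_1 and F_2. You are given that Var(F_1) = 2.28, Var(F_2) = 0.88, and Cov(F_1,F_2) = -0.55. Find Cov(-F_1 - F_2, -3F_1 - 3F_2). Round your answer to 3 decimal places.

Cov(-F_1 - F_2, -3F_1 - 3F_2) = (-1)(-3)Var(F_1) + (-1)(-3)Var(F_2) + [(-1)(-3) + (-1)(-3)]Cov(F_1,F_2)
= 3·2.28 + 3·0.88 + 6·-0.55 = 6.18

6.180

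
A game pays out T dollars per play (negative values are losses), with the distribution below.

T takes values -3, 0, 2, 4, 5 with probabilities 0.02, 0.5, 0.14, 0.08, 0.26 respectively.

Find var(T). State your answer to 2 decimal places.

E[T] = (-3)(0.02) + (0)(0.5) + (2)(0.14) + (4)(0.08) + (5)(0.26) = 1.84
E[T²] = (-3)²(0.02) + (0)²(0.5) + (2)²(0.14) + (4)²(0.08) + (5)²(0.26) = 8.52
var(T) = E[T²] − (E[T])² = 8.52 − (1.84)² = 5.1344

5.13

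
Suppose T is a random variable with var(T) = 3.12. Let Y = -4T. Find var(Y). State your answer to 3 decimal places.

var(-4T) = (-4)²·var(T) = 16·3.12 = 49.92

49.920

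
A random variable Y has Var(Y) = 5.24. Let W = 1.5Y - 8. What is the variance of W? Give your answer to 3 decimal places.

11.790

Var(1.5Y - 8) = (1.5)²·Var(Y) = 2.25·5.24 = 11.79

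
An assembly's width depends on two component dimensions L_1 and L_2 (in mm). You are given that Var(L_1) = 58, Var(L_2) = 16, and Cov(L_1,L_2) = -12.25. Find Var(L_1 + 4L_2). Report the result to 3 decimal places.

216.000

Var(L_1 + 4L_2) = (1)²·Var(L_1) + (4)²·Var(L_2) + 2·(1)·(4)·Cov(L_1,L_2)
= 1·58 + 16·16 + 8·-12.25 = 216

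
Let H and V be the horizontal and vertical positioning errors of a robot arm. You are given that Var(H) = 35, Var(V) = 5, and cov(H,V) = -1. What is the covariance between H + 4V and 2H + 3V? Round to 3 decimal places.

cov(H + 4V, 2H + 3V) = (1)(2)Var(H) + (4)(3)Var(V) + [(1)(3) + (4)(2)]cov(H,V)
= 2·35 + 12·5 + 11·-1 = 119

119.000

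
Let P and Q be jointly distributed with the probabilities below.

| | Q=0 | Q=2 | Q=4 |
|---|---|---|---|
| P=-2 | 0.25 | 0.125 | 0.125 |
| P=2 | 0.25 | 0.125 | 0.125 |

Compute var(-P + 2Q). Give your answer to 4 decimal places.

15.0000

E[P] = 0,  E[Q] = 1.5,  E[PQ] = 0
var(P) = 4 − (0)² = 4;  var(Q) = 5 − (1.5)² = 2.75
Cov(P,Q) = 0 − (0)(1.5) = 0
var(-P + 2Q) = (-1)²·4 + (2)²·2.75 + 2·(-1)·(2)·0 = 15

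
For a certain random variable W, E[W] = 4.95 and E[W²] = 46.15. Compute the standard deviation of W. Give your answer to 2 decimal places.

4.65

Var(W) = 46.15 − (4.95)² = 21.6475
SD(W) = √21.6475 ≈ 4.65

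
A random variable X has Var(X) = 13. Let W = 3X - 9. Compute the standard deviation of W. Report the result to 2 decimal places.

10.82

Var(3X - 9) = (3)²·13 = 117
SD(W) = √117 ≈ 10.82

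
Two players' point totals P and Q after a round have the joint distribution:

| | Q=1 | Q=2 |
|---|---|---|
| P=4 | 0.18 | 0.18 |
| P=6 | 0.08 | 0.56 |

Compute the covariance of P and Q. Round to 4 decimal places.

E[P] = 5.28,  E[Q] = 1.74
E[PQ] = 9.36
Cov(P,Q) = E[PQ] − E[P]E[Q] = 9.36 − (5.28)(1.74) = 0.1728

0.1728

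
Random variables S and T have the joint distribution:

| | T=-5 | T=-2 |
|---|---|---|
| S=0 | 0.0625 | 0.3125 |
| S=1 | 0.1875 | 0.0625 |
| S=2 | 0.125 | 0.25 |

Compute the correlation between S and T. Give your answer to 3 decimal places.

E[S] = 1,  E[T] = -3.125
E[ST] = -3.3125
Cov(S,T) = E[ST] − E[S]E[T] = -3.3125 − (1)(-3.125) = -0.1875
V(S) = 0.75,  V(T) = 2.109375
ρ = -0.1875 / √(0.75·2.109375) ≈ -0.149

-0.149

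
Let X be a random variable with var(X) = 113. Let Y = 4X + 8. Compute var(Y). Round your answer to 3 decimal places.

1808.000

var(4X + 8) = (4)²·var(X) = 16·113 = 1808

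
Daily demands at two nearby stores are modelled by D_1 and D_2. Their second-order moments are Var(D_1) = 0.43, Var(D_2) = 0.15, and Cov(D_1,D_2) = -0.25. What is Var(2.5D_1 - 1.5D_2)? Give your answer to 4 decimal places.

Var(2.5D_1 - 1.5D_2) = (2.5)²·Var(D_1) + (-1.5)²·Var(D_2) + 2·(2.5)·(-1.5)·Cov(D_1,D_2)
= 6.25·0.43 + 2.25·0.15 + -7.5·-0.25 = 4.9

4.9000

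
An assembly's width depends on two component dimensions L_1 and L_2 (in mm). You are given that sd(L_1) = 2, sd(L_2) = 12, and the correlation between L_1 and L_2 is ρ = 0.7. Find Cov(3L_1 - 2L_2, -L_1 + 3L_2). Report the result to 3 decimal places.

-691.200

Var(L_1) = (2)² = 4;  Var(L_2) = (12)² = 144
Cov(L_1,L_2) = ρ·sd(L_1)·sd(L_2) = 0.7·2·12 = 16.8
Cov(3L_1 - 2L_2, -L_1 + 3L_2) = (3)(-1)Var(L_1) + (-2)(3)Var(L_2) + [(3)(3) + (-2)(-1)]Cov(L_1,L_2)
= -3·4 + -6·144 + 11·16.8 = -691.2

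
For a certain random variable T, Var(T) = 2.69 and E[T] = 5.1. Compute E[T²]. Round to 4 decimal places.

28.7000

E[T²] = Var(T) + (E[T])² = 2.69 + (5.1)² = 28.7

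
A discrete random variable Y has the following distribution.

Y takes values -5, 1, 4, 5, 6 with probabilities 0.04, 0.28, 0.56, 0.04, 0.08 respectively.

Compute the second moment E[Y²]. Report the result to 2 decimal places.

14.12

E[Y²] = (-5)²(0.04) + (1)²(0.28) + (4)²(0.56) + (5)²(0.04) + (6)²(0.08) = 14.12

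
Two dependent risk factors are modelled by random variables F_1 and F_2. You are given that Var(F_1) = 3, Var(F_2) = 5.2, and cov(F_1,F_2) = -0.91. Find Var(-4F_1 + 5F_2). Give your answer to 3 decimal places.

Var(-4F_1 + 5F_2) = (-4)²·Var(F_1) + (5)²·Var(F_2) + 2·(-4)·(5)·cov(F_1,F_2)
= 16·3 + 25·5.2 + -40·-0.91 = 214.4

214.400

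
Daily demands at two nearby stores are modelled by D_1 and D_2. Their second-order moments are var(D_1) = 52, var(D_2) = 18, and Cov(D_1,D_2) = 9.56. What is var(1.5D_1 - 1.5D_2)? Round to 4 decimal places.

var(1.5D_1 - 1.5D_2) = (1.5)²·var(D_1) + (-1.5)²·var(D_2) + 2·(1.5)·(-1.5)·Cov(D_1,D_2)
= 2.25·52 + 2.25·18 + -4.5·9.56 = 114.48

114.4800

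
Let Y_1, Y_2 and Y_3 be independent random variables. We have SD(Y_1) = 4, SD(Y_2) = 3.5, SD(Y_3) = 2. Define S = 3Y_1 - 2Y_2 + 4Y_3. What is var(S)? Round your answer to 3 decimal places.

257.000

var(Y_1) = 16, var(Y_2) = 12.25, var(Y_3) = 4
By independence, var(S) = (3)²var(Y_1) + (-2)²var(Y_2) + (4)²var(Y_3)
= (3)²·16 + (-2)²·12.25 + (4)²·4 = 257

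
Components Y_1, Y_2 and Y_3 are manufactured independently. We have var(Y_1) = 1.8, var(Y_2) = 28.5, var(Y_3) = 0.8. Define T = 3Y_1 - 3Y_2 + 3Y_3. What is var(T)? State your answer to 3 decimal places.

279.900

By independence, var(T) = (3)²var(Y_1) + (-3)²var(Y_2) + (3)²var(Y_3)
= (3)²·1.8 + (-3)²·28.5 + (3)²·0.8 = 279.9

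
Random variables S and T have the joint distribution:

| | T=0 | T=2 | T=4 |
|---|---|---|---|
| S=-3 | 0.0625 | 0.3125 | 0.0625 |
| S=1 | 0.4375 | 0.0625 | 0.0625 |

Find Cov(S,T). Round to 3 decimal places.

-1.313

E[S] = -0.75,  E[T] = 1.25
E[ST] = -2.25
Cov(S,T) = E[ST] − E[S]E[T] = -2.25 − (-0.75)(1.25) = -1.3125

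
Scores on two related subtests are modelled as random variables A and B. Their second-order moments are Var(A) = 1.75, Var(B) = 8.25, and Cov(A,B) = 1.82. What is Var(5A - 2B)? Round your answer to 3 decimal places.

Var(5A - 2B) = (5)²·Var(A) + (-2)²·Var(B) + 2·(5)·(-2)·Cov(A,B)
= 25·1.75 + 4·8.25 + -20·1.82 = 40.35

40.350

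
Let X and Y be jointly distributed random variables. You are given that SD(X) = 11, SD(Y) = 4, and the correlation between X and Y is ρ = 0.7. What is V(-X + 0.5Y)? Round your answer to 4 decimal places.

V(X) = (11)² = 121;  V(Y) = (4)² = 16
Cov(X,Y) = ρ·SD(X)·SD(Y) = 0.7·11·4 = 30.8
V(-X + 0.5Y) = (-1)²·V(X) + (0.5)²·V(Y) + 2·(-1)·(0.5)·Cov(X,Y)
= 1·121 + 0.25·16 + -1·30.8 = 94.2

94.2000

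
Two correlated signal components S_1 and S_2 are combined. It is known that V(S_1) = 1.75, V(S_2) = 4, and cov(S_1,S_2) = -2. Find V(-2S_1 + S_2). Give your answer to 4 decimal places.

V(-2S_1 + S_2) = (-2)²·V(S_1) + (1)²·V(S_2) + 2·(-2)·(1)·cov(S_1,S_2)
= 4·1.75 + 1·4 + -4·-2 = 19

19.0000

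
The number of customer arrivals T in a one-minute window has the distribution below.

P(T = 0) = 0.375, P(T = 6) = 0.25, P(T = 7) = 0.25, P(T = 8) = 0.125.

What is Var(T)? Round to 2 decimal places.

E[T] = (0)(0.375) + (6)(0.25) + (7)(0.25) + (8)(0.125) = 4.25
E[T²] = (0)²(0.375) + (6)²(0.25) + (7)²(0.25) + (8)²(0.125) = 29.25
Var(T) = E[T²] − (E[T])² = 29.25 − (4.25)² = 11.1875

11.19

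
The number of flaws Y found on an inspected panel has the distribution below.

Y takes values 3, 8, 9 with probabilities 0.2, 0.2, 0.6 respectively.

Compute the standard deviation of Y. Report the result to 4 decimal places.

E[Y] = (3)(0.2) + (8)(0.2) + (9)(0.6) = 7.6
E[Y²] = (3)²(0.2) + (8)²(0.2) + (9)²(0.6) = 63.2
V(Y) = E[Y²] − (E[Y])² = 63.2 − (7.6)² = 5.44
SD(Y) = √5.44 ≈ 2.3324

2.3324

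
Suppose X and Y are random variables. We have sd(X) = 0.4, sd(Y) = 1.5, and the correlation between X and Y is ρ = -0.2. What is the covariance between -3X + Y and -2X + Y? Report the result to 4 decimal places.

Var(X) = (0.4)² = 0.16;  Var(Y) = (1.5)² = 2.25
cov(X,Y) = ρ·sd(X)·sd(Y) = -0.2·0.4·1.5 = -0.12
cov(-3X + Y, -2X + Y) = (-3)(-2)Var(X) + (1)(1)Var(Y) + [(-3)(1) + (1)(-2)]cov(X,Y)
= 6·0.16 + 1·2.25 + -5·-0.12 = 3.81

3.8100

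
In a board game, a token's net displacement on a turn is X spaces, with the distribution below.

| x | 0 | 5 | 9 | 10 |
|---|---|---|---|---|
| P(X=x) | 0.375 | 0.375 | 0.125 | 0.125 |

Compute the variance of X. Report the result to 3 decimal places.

13.938

E[X] = (0)(0.375) + (5)(0.375) + (9)(0.125) + (10)(0.125) = 4.25
E[X²] = (0)²(0.375) + (5)²(0.375) + (9)²(0.125) + (10)²(0.125) = 32
var(X) = E[X²] − (E[X])² = 32 − (4.25)² = 13.9375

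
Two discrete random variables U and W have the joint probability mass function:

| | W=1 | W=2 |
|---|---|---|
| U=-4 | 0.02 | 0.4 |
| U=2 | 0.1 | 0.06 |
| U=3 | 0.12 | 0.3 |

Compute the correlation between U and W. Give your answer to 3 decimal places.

E[U] = -0.1,  E[W] = 1.76
E[UW] = -0.68
cov(U,W) = E[UW] − E[U]E[W] = -0.68 − (-0.1)(1.76) = -0.504
Var(U) = 11.13,  Var(W) = 0.1824
ρ = -0.504 / √(11.13·0.1824) ≈ -0.354

-0.354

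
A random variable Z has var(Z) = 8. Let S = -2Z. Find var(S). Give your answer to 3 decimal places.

32.000

var(-2Z) = (-2)²·var(Z) = 4·8 = 32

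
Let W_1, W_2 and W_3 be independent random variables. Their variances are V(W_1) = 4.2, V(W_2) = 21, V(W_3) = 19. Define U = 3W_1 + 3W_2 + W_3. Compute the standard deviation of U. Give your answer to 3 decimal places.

15.678

By independence, V(U) = (3)²V(W_1) + (3)²V(W_2) + (1)²V(W_3)
= (3)²·4.2 + (3)²·21 + (1)²·19 = 245.8
sd(U) = √245.8 ≈ 15.678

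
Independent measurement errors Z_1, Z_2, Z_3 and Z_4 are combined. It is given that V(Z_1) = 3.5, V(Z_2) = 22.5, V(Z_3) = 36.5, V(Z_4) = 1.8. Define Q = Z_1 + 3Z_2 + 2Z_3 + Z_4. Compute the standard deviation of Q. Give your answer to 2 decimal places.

18.81

By independence, V(Q) = (1)²V(Z_1) + (3)²V(Z_2) + (2)²V(Z_3) + (1)²V(Z_4)
= (1)²·3.5 + (3)²·22.5 + (2)²·36.5 + (1)²·1.8 = 353.8
sd(Q) = √353.8 ≈ 18.81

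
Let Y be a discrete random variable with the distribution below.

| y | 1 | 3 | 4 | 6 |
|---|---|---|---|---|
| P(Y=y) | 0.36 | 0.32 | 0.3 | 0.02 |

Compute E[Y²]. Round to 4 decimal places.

E[Y²] = (1)²(0.36) + (3)²(0.32) + (4)²(0.3) + (6)²(0.02) = 8.76

8.7600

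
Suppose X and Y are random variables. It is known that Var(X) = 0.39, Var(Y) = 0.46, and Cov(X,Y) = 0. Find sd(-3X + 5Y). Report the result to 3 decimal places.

3.874

Var(-3X + 5Y) = (-3)²·Var(X) + (5)²·Var(Y) + 2·(-3)·(5)·Cov(X,Y)
= 9·0.39 + 25·0.46 + -30·0 = 15.01
sd(-3X + 5Y) = √15.01 ≈ 3.874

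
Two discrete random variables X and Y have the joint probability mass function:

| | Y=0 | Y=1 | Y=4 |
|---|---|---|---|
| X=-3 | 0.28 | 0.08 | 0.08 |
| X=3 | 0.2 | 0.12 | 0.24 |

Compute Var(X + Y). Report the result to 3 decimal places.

E[X] = 0.36,  E[Y] = 1.48,  E[XY] = 2.04
Var(X) = 9 − (0.36)² = 8.8704;  Var(Y) = 5.32 − (1.48)² = 3.1296
Cov(X,Y) = 2.04 − (0.36)(1.48) = 1.5072
Var(X + Y) = (1)²·8.8704 + (1)²·3.1296 + 2·(1)·(1)·1.5072 = 15.0144

15.014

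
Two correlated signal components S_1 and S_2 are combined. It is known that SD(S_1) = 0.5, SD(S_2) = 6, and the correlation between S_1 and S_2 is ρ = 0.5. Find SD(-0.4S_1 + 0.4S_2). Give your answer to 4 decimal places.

2.3065

V(S_1) = (0.5)² = 0.25;  V(S_2) = (6)² = 36
cov(S_1,S_2) = ρ·SD(S_1)·SD(S_2) = 0.5·0.5·6 = 1.5
V(-0.4S_1 + 0.4S_2) = (-0.4)²·V(S_1) + (0.4)²·V(S_2) + 2·(-0.4)·(0.4)·cov(S_1,S_2)
= 0.16·0.25 + 0.16·36 + -0.32·1.5 = 5.32
SD(-0.4S_1 + 0.4S_2) = √5.32 ≈ 2.3065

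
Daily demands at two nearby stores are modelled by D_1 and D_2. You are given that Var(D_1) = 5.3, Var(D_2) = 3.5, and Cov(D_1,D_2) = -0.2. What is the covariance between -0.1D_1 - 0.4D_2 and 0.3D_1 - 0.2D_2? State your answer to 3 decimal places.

0.141

Cov(-0.1D_1 - 0.4D_2, 0.3D_1 - 0.2D_2) = (-0.1)(0.3)Var(D_1) + (-0.4)(-0.2)Var(D_2) + [(-0.1)(-0.2) + (-0.4)(0.3)]Cov(D_1,D_2)
= -0.03·5.3 + 0.08·3.5 + -0.1·-0.2 = 0.141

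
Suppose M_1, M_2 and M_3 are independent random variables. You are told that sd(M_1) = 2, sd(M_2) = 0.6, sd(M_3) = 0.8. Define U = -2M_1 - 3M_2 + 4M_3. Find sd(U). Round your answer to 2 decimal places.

5.43

var(M_1) = 4, var(M_2) = 0.36, var(M_3) = 0.64
By independence, var(U) = (-2)²var(M_1) + (-3)²var(M_2) + (4)²var(M_3)
= (-2)²·4 + (-3)²·0.36 + (4)²·0.64 = 29.48
sd(U) = √29.48 ≈ 5.43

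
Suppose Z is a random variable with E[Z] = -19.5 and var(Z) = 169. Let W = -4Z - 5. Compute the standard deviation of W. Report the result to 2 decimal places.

52.00

var(-4Z - 5) = (-4)²·169 = 2704
SD(W) = √2704 ≈ 52.00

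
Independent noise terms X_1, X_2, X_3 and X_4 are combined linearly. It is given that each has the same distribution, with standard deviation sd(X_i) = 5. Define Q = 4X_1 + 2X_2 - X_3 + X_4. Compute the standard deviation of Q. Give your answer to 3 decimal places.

V(X_i) = (5)² = 25
By independence, V(Q) = (4)²V(X_1) + (2)²V(X_2) + (-1)²V(X_3) + (1)²V(X_4)
= (4)²·25 + (2)²·25 + (-1)²·25 + (1)²·25 = 550
sd(Q) = √550 ≈ 23.452

23.452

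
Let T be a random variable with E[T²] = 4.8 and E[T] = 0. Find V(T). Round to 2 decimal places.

4.80

V(T) = 4.8 − (0)² = 4.8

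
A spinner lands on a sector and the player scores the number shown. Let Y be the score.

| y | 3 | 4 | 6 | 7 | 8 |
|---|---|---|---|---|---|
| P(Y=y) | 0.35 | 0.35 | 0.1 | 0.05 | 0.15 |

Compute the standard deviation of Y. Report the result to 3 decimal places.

E[Y] = (3)(0.35) + (4)(0.35) + (6)(0.1) + (7)(0.05) + (8)(0.15) = 4.6
E[Y²] = (3)²(0.35) + (4)²(0.35) + (6)²(0.1) + (7)²(0.05) + (8)²(0.15) = 24.4
Var(Y) = E[Y²] − (E[Y])² = 24.4 − (4.6)² = 3.24
SD(Y) = √3.24 ≈ 1.800

1.800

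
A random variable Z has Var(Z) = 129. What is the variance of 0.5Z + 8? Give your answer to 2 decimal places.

32.25

Var(0.5Z + 8) = (0.5)²·Var(Z) = 0.25·129 = 32.25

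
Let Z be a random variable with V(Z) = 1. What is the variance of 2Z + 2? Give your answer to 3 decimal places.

4.000

V(2Z + 2) = (2)²·V(Z) = 4·1 = 4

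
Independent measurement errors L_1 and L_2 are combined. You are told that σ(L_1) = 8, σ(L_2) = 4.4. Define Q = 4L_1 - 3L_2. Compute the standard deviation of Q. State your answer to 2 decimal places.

Var(L_1) = 64, Var(L_2) = 19.36
By independence, Var(Q) = (4)²Var(L_1) + (-3)²Var(L_2)
= (4)²·64 + (-3)²·19.36 = 1198.24
σ(Q) = √1198.24 ≈ 34.62

34.62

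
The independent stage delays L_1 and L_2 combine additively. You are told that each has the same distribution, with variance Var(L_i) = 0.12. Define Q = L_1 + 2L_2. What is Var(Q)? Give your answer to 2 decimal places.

0.60

By independence, Var(Q) = (1)²Var(L_1) + (2)²Var(L_2)
= (1)²·0.12 + (2)²·0.12 = 0.6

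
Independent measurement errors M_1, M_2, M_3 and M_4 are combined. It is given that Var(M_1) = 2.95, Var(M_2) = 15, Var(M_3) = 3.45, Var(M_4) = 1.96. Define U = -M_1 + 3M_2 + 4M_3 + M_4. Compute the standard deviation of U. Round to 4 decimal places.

By independence, Var(U) = (-1)²Var(M_1) + (3)²Var(M_2) + (4)²Var(M_3) + (1)²Var(M_4)
= (-1)²·2.95 + (3)²·15 + (4)²·3.45 + (1)²·1.96 = 195.11
SD(U) = √195.11 ≈ 13.9682

13.9682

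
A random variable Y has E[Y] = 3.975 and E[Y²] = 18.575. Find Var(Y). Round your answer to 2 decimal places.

2.77

Var(Y) = 18.575 − (3.975)² = 2.774375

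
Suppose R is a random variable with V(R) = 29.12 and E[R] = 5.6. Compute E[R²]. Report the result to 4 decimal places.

E[R²] = V(R) + (E[R])² = 29.12 + (5.6)² = 60.48

60.4800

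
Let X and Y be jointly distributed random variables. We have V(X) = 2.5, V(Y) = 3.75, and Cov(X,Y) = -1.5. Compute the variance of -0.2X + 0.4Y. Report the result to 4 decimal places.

0.9400

V(-0.2X + 0.4Y) = (-0.2)²·V(X) + (0.4)²·V(Y) + 2·(-0.2)·(0.4)·Cov(X,Y)
= 0.04·2.5 + 0.16·3.75 + -0.16·-1.5 = 0.94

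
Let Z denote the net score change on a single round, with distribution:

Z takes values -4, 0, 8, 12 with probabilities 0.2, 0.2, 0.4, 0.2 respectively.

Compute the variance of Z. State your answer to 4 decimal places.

E[Z] = (-4)(0.2) + (0)(0.2) + (8)(0.4) + (12)(0.2) = 4.8
E[Z²] = (-4)²(0.2) + (0)²(0.2) + (8)²(0.4) + (12)²(0.2) = 57.6
V(Z) = E[Z²] − (E[Z])² = 57.6 − (4.8)² = 34.56

34.5600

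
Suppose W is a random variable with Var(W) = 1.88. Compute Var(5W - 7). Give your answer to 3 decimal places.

Var(5W - 7) = (5)²·Var(W) = 25·1.88 = 47

47.000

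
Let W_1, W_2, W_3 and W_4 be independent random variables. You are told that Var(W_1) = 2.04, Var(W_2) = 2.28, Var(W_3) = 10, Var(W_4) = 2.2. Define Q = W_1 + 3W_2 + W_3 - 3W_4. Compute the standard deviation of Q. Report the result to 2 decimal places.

By independence, Var(Q) = (1)²Var(W_1) + (3)²Var(W_2) + (1)²Var(W_3) + (-3)²Var(W_4)
= (1)²·2.04 + (3)²·2.28 + (1)²·10 + (-3)²·2.2 = 52.36
SD(Q) = √52.36 ≈ 7.24

7.24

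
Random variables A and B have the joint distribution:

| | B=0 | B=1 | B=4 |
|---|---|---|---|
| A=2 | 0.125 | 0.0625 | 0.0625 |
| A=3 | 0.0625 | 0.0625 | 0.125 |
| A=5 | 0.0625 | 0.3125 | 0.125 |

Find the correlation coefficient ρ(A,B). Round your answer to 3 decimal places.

E[A] = 3.75,  E[B] = 1.6875
E[AB] = 6.375
cov(A,B) = E[AB] − E[A]E[B] = 6.375 − (3.75)(1.6875) = 0.046875
V(A) = 1.6875,  V(B) = 2.58984375
ρ = 0.046875 / √(1.6875·2.58984375) ≈ 0.022

0.022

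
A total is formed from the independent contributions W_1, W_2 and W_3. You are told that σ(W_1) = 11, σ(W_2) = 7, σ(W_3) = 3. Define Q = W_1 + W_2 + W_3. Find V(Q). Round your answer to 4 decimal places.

179.0000

V(W_1) = 121, V(W_2) = 49, V(W_3) = 9
By independence, V(Q) = (1)²V(W_1) + (1)²V(W_2) + (1)²V(W_3)
= (1)²·121 + (1)²·49 + (1)²·9 = 179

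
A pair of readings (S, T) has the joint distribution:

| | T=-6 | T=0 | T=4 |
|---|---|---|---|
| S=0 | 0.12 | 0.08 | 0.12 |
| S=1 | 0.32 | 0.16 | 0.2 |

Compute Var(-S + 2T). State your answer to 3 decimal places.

77.440

E[S] = 0.68,  E[T] = -1.36,  E[ST] = -1.12
Var(S) = 0.68 − (0.68)² = 0.2176;  Var(T) = 20.96 − (-1.36)² = 19.1104
Cov(S,T) = -1.12 − (0.68)(-1.36) = -0.1952
Var(-S + 2T) = (-1)²·0.2176 + (2)²·19.1104 + 2·(-1)·(2)·-0.1952 = 77.44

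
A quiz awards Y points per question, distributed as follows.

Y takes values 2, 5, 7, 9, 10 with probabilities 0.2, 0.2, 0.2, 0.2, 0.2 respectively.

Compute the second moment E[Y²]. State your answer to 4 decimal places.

51.8000

E[Y²] = (2)²(0.2) + (5)²(0.2) + (7)²(0.2) + (9)²(0.2) + (10)²(0.2) = 51.8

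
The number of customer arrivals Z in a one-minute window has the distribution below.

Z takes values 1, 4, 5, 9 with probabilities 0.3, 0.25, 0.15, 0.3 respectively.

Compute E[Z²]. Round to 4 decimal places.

E[Z²] = (1)²(0.3) + (4)²(0.25) + (5)²(0.15) + (9)²(0.3) = 32.35

32.3500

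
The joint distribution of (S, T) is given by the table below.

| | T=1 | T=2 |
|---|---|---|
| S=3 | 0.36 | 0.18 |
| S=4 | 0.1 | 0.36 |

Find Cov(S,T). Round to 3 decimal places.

E[S] = 3.46,  E[T] = 1.54
E[ST] = 5.44
Cov(S,T) = E[ST] − E[S]E[T] = 5.44 − (3.46)(1.54) = 0.1116

0.112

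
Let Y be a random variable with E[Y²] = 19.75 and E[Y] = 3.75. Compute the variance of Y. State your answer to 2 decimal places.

Var(Y) = 19.75 − (3.75)² = 5.6875

5.69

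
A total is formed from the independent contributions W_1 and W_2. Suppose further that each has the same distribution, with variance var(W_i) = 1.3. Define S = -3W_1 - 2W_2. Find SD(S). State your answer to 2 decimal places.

4.11

By independence, var(S) = (-3)²var(W_1) + (-2)²var(W_2)
= (-3)²·1.3 + (-2)²·1.3 = 16.9
SD(S) = √16.9 ≈ 4.11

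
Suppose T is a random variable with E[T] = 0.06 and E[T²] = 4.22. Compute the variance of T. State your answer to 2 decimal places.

Var(T) = 4.22 − (0.06)² = 4.2164

4.22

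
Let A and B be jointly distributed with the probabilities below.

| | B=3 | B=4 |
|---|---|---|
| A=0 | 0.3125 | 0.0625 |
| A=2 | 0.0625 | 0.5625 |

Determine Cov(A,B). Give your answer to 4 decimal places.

0.3438

E[A] = 1.25,  E[B] = 3.625
E[AB] = 4.875
Cov(A,B) = E[AB] − E[A]E[B] = 4.875 − (1.25)(3.625) = 0.34375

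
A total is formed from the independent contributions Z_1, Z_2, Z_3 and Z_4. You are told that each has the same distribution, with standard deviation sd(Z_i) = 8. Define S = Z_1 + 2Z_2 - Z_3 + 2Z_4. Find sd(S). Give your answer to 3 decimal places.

25.298

Var(Z_i) = (8)² = 64
By independence, Var(S) = (1)²Var(Z_1) + (2)²Var(Z_2) + (-1)²Var(Z_3) + (2)²Var(Z_4)
= (1)²·64 + (2)²·64 + (-1)²·64 + (2)²·64 = 640
sd(S) = √640 ≈ 25.298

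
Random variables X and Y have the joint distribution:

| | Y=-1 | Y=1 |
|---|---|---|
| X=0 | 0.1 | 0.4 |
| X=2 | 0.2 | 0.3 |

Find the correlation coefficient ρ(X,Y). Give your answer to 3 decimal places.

-0.218

E[X] = 1,  E[Y] = 0.4
E[XY] = 0.2
Cov(X,Y) = E[XY] − E[X]E[Y] = 0.2 − (1)(0.4) = -0.2
Var(X) = 1,  Var(Y) = 0.84
ρ = -0.2 / √(1·0.84) ≈ -0.218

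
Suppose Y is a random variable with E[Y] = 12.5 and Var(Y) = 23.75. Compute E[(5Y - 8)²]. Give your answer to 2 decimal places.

E[5Y - 8] = 5·12.5 − 8 = 54.5
Var(5Y - 8) = (5)²·23.75 = 593.75
E[(5Y - 8)²] = Var((5Y - 8)) + (E[(5Y - 8)])² = 593.75 + (54.5)² = 3564

3564.00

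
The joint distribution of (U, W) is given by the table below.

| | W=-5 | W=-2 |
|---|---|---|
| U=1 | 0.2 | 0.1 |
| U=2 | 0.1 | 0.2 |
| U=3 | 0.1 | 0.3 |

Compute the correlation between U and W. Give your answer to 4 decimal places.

0.3440

E[U] = 2.1,  E[W] = -3.2
E[UW] = -6.3
Cov(U,W) = E[UW] − E[U]E[W] = -6.3 − (2.1)(-3.2) = 0.42
Var(U) = 0.69,  Var(W) = 2.16
ρ = 0.42 / √(0.69·2.16) ≈ 0.3440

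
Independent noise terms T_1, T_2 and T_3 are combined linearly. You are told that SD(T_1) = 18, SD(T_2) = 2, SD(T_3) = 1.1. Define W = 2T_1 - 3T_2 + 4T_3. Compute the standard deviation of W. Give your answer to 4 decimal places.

Var(T_1) = 324, Var(T_2) = 4, Var(T_3) = 1.21
By independence, Var(W) = (2)²Var(T_1) + (-3)²Var(T_2) + (4)²Var(T_3)
= (2)²·324 + (-3)²·4 + (4)²·1.21 = 1351.36
SD(W) = √1351.36 ≈ 36.7608

36.7608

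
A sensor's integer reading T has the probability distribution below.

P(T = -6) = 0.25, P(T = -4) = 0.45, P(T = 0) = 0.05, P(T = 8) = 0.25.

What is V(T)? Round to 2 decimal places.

30.51

E[T] = (-6)(0.25) + (-4)(0.45) + (0)(0.05) + (8)(0.25) = -1.3
E[T²] = (-6)²(0.25) + (-4)²(0.45) + (0)²(0.05) + (8)²(0.25) = 32.2
V(T) = E[T²] − (E[T])² = 32.2 − (-1.3)² = 30.51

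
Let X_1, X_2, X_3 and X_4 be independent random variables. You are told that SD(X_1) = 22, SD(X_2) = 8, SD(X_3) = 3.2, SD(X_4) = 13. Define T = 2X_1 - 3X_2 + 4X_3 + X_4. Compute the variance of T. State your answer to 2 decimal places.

Var(X_1) = 484, Var(X_2) = 64, Var(X_3) = 10.24, Var(X_4) = 169
By independence, Var(T) = (2)²Var(X_1) + (-3)²Var(X_2) + (4)²Var(X_3) + (1)²Var(X_4)
= (2)²·484 + (-3)²·64 + (4)²·10.24 + (1)²·169 = 2844.84

2844.84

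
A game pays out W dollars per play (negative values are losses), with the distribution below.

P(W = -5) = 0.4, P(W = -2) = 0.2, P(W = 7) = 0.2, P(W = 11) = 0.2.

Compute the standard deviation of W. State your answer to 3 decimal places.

6.585

E[W] = (-5)(0.4) + (-2)(0.2) + (7)(0.2) + (11)(0.2) = 1.2
E[W²] = (-5)²(0.4) + (-2)²(0.2) + (7)²(0.2) + (11)²(0.2) = 44.8
Var(W) = E[W²] − (E[W])² = 44.8 − (1.2)² = 43.36
sd(W) = √43.36 ≈ 6.585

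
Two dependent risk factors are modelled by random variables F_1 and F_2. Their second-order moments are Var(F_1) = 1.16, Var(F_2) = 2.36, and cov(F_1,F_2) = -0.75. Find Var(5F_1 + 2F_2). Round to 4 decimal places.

Var(5F_1 + 2F_2) = (5)²·Var(F_1) + (2)²·Var(F_2) + 2·(5)·(2)·cov(F_1,F_2)
= 25·1.16 + 4·2.36 + 20·-0.75 = 23.44

23.4400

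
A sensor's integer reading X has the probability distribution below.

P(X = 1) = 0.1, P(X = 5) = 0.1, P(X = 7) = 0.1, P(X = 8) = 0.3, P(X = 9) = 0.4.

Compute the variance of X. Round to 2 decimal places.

E[X] = (1)(0.1) + (5)(0.1) + (7)(0.1) + (8)(0.3) + (9)(0.4) = 7.3
E[X²] = (1)²(0.1) + (5)²(0.1) + (7)²(0.1) + (8)²(0.3) + (9)²(0.4) = 59.1
V(X) = E[X²] − (E[X])² = 59.1 − (7.3)² = 5.81

5.81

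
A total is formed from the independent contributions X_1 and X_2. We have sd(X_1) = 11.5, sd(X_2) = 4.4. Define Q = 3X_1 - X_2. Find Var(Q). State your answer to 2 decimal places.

Var(X_1) = 132.25, Var(X_2) = 19.36
By independence, Var(Q) = (3)²Var(X_1) + (-1)²Var(X_2)
= (3)²·132.25 + (-1)²·19.36 = 1209.61

1209.61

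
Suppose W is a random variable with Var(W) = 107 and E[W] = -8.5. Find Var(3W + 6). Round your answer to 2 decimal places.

963.00

Var(3W + 6) = (3)²·Var(W) = 9·107 = 963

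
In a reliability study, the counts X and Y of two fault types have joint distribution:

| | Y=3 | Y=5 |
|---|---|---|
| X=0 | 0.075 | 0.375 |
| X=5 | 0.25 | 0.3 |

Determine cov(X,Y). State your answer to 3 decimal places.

E[X] = 2.75,  E[Y] = 4.35
E[XY] = 11.25
cov(X,Y) = E[XY] − E[X]E[Y] = 11.25 − (2.75)(4.35) = -0.7125

-0.713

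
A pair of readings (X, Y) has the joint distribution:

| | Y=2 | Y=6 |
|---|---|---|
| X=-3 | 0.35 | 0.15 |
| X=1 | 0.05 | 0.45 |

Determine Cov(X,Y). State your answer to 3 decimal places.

E[X] = -1,  E[Y] = 4.4
E[XY] = -2
Cov(X,Y) = E[XY] − E[X]E[Y] = -2 − (-1)(4.4) = 2.4

2.400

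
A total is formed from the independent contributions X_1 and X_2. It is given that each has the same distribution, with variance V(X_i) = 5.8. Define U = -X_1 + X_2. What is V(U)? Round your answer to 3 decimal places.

By independence, V(U) = (-1)²V(X_1) + (1)²V(X_2)
= (-1)²·5.8 + (1)²·5.8 = 11.6

11.600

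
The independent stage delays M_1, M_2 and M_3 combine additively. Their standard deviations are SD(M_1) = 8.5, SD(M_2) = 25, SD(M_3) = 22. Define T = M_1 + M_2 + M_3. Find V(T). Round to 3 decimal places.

1181.250

V(M_1) = 72.25, V(M_2) = 625, V(M_3) = 484
By independence, V(T) = (1)²V(M_1) + (1)²V(M_2) + (1)²V(M_3)
= (1)²·72.25 + (1)²·625 + (1)²·484 = 1181.25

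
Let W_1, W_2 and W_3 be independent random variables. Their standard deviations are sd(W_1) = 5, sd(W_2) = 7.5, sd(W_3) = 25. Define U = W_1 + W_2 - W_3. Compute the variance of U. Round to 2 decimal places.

706.25

var(W_1) = 25, var(W_2) = 56.25, var(W_3) = 625
By independence, var(U) = (1)²var(W_1) + (1)²var(W_2) + (-1)²var(W_3)
= (1)²·25 + (1)²·56.25 + (-1)²·625 = 706.25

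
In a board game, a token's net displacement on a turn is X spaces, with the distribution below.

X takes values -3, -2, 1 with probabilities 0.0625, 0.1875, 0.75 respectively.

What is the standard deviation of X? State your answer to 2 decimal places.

1.42

E[X] = (-3)(0.0625) + (-2)(0.1875) + (1)(0.75) = 0.1875
E[X²] = (-3)²(0.0625) + (-2)²(0.1875) + (1)²(0.75) = 2.0625
V(X) = E[X²] − (E[X])² = 2.0625 − (0.1875)² = 2.02734375
SD(X) = √2.02734375 ≈ 1.42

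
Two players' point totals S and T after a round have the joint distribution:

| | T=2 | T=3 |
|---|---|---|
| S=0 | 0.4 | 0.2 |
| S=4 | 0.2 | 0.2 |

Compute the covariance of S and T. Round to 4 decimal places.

0.1600

E[S] = 1.6,  E[T] = 2.4
E[ST] = 4
Cov(S,T) = E[ST] − E[S]E[T] = 4 − (1.6)(2.4) = 0.16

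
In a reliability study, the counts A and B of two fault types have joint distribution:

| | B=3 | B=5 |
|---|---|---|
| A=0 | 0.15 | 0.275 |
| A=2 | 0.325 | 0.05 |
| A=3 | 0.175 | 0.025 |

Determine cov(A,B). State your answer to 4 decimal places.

-0.5950

E[A] = 1.35,  E[B] = 3.7
E[AB] = 4.4
cov(A,B) = E[AB] − E[A]E[B] = 4.4 − (1.35)(3.7) = -0.595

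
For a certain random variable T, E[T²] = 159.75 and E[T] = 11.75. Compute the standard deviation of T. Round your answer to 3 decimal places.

Var(T) = 159.75 − (11.75)² = 21.6875
SD(T) = √21.6875 ≈ 4.657

4.657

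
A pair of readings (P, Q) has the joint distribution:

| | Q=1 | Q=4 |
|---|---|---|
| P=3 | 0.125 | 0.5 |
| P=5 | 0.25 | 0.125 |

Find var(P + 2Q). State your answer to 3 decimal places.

6.750

E[P] = 3.75,  E[Q] = 2.875,  E[PQ] = 10.125
var(P) = 15 − (3.75)² = 0.9375;  var(Q) = 10.375 − (2.875)² = 2.109375
Cov(P,Q) = 10.125 − (3.75)(2.875) = -0.65625
var(P + 2Q) = (1)²·0.9375 + (2)²·2.109375 + 2·(1)·(2)·-0.65625 = 6.75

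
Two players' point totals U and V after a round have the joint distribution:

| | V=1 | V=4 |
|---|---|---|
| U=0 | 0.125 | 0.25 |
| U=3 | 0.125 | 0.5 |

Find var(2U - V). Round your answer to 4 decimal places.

E[U] = 1.875,  E[V] = 3.25,  E[UV] = 6.375
var(U) = 5.625 − (1.875)² = 2.109375;  var(V) = 12.25 − (3.25)² = 1.6875
Cov(U,V) = 6.375 − (1.875)(3.25) = 0.28125
var(2U - V) = (2)²·2.109375 + (-1)²·1.6875 + 2·(2)·(-1)·0.28125 = 9

9.0000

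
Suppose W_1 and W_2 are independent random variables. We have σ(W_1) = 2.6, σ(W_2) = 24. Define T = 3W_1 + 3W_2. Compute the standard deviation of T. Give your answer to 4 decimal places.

V(W_1) = 6.76, V(W_2) = 576
By independence, V(T) = (3)²V(W_1) + (3)²V(W_2)
= (3)²·6.76 + (3)²·576 = 5244.84
σ(T) = √5244.84 ≈ 72.4213

72.4213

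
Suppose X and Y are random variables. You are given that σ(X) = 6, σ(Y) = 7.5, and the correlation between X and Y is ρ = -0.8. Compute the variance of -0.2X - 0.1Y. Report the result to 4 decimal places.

0.5625

V(X) = (6)² = 36;  V(Y) = (7.5)² = 56.25
Cov(X,Y) = ρ·σ(X)·σ(Y) = -0.8·6·7.5 = -36
V(-0.2X - 0.1Y) = (-0.2)²·V(X) + (-0.1)²·V(Y) + 2·(-0.2)·(-0.1)·Cov(X,Y)
= 0.04·36 + 0.01·56.25 + 0.04·-36 = 0.5625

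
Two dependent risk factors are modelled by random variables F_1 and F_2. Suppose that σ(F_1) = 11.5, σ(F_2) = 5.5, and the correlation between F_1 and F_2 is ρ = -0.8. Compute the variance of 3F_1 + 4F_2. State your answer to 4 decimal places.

459.8500

V(F_1) = (11.5)² = 132.25;  V(F_2) = (5.5)² = 30.25
cov(F_1,F_2) = ρ·σ(F_1)·σ(F_2) = -0.8·11.5·5.5 = -50.6
V(3F_1 + 4F_2) = (3)²·V(F_1) + (4)²·V(F_2) + 2·(3)·(4)·cov(F_1,F_2)
= 9·132.25 + 16·30.25 + 24·-50.6 = 459.85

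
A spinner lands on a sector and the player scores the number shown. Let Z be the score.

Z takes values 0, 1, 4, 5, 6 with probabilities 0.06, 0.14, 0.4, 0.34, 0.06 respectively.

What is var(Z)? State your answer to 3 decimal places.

2.760

E[Z] = (0)(0.06) + (1)(0.14) + (4)(0.4) + (5)(0.34) + (6)(0.06) = 3.8
E[Z²] = (0)²(0.06) + (1)²(0.14) + (4)²(0.4) + (5)²(0.34) + (6)²(0.06) = 17.2
var(Z) = E[Z²] − (E[Z])² = 17.2 − (3.8)² = 2.76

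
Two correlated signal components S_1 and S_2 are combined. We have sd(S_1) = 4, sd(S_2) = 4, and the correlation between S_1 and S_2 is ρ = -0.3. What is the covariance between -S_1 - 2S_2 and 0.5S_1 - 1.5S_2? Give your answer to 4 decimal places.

Var(S_1) = (4)² = 16;  Var(S_2) = (4)² = 16
Cov(S_1,S_2) = ρ·sd(S_1)·sd(S_2) = -0.3·4·4 = -4.8
Cov(-S_1 - 2S_2, 0.5S_1 - 1.5S_2) = (-1)(0.5)Var(S_1) + (-2)(-1.5)Var(S_2) + [(-1)(-1.5) + (-2)(0.5)]Cov(S_1,S_2)
= -0.5·16 + 3·16 + 0.5·-4.8 = 37.6

37.6000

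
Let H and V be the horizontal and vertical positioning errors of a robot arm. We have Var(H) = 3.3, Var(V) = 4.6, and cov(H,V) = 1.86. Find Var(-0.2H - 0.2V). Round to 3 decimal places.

Var(-0.2H - 0.2V) = (-0.2)²·Var(H) + (-0.2)²·Var(V) + 2·(-0.2)·(-0.2)·cov(H,V)
= 0.04·3.3 + 0.04·4.6 + 0.08·1.86 = 0.4648

0.465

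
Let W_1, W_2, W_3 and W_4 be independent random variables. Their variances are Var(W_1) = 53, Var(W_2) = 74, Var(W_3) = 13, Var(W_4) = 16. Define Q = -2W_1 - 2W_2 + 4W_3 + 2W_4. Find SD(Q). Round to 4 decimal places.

By independence, Var(Q) = (-2)²Var(W_1) + (-2)²Var(W_2) + (4)²Var(W_3) + (2)²Var(W_4)
= (-2)²·53 + (-2)²·74 + (4)²·13 + (2)²·16 = 780
SD(Q) = √780 ≈ 27.9285

27.9285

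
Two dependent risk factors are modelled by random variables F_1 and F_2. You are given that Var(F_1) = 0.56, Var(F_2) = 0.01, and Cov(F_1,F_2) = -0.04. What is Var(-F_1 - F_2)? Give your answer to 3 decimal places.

Var(-F_1 - F_2) = (-1)²·Var(F_1) + (-1)²·Var(F_2) + 2·(-1)·(-1)·Cov(F_1,F_2)
= 1·0.56 + 1·0.01 + 2·-0.04 = 0.49

0.490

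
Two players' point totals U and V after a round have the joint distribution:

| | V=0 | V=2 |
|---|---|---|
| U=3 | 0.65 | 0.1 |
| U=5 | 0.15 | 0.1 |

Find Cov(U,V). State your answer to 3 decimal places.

E[U] = 3.5,  E[V] = 0.4
E[UV] = 1.6
Cov(U,V) = E[UV] − E[U]E[V] = 1.6 − (3.5)(0.4) = 0.2

0.200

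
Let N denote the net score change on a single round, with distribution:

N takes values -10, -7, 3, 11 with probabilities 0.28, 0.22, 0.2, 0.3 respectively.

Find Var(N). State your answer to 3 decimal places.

76.686

E[N] = (-10)(0.28) + (-7)(0.22) + (3)(0.2) + (11)(0.3) = -0.44
E[N²] = (-10)²(0.28) + (-7)²(0.22) + (3)²(0.2) + (11)²(0.3) = 76.88
Var(N) = E[N²] − (E[N])² = 76.88 − (-0.44)² = 76.6864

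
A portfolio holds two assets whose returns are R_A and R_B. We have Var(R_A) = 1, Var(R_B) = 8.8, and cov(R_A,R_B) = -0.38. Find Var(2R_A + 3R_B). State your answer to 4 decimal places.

78.6400

Var(2R_A + 3R_B) = (2)²·Var(R_A) + (3)²·Var(R_B) + 2·(2)·(3)·cov(R_A,R_B)
= 4·1 + 9·8.8 + 12·-0.38 = 78.64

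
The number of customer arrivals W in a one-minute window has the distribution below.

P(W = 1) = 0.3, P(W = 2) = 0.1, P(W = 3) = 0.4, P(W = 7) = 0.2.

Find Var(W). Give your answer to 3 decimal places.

4.490

E[W] = (1)(0.3) + (2)(0.1) + (3)(0.4) + (7)(0.2) = 3.1
E[W²] = (1)²(0.3) + (2)²(0.1) + (3)²(0.4) + (7)²(0.2) = 14.1
Var(W) = E[W²] − (E[W])² = 14.1 − (3.1)² = 4.49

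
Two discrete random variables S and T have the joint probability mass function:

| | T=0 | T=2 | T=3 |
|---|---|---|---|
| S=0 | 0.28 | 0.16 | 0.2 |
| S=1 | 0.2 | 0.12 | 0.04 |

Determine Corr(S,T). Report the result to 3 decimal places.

-0.164

E[S] = 0.36,  E[T] = 1.28
E[ST] = 0.36
cov(S,T) = E[ST] − E[S]E[T] = 0.36 − (0.36)(1.28) = -0.1008
Var(S) = 0.2304,  Var(T) = 1.6416
ρ = -0.1008 / √(0.2304·1.6416) ≈ -0.164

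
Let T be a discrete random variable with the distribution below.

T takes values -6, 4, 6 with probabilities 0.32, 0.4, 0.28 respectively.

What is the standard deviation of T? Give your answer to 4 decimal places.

5.1137

E[T] = (-6)(0.32) + (4)(0.4) + (6)(0.28) = 1.36
E[T²] = (-6)²(0.32) + (4)²(0.4) + (6)²(0.28) = 28
Var(T) = E[T²] − (E[T])² = 28 − (1.36)² = 26.1504
σ(T) = √26.1504 ≈ 5.1137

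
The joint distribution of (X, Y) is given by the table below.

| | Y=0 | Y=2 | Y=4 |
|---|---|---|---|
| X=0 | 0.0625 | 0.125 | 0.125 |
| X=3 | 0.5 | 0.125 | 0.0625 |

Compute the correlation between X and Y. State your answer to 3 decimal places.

-0.497

E[X] = 2.0625,  E[Y] = 1.25
E[XY] = 1.5
Cov(X,Y) = E[XY] − E[X]E[Y] = 1.5 − (2.0625)(1.25) = -1.078125
Var(X) = 1.93359375,  Var(Y) = 2.4375
ρ = -1.078125 / √(1.93359375·2.4375) ≈ -0.497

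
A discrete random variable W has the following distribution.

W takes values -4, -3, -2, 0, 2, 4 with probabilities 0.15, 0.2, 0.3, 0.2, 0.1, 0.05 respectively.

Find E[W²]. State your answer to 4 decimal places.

E[W²] = (-4)²(0.15) + (-3)²(0.2) + (-2)²(0.3) + (0)²(0.2) + (2)²(0.1) + (4)²(0.05) = 6.6

6.6000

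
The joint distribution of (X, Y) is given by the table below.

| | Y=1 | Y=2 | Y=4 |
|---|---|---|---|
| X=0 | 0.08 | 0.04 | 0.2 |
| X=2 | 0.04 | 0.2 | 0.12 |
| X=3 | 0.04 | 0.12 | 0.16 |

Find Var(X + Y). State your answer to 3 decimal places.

E[X] = 1.68,  E[Y] = 2.8,  E[XY] = 4.6
Var(X) = 4.32 − (1.68)² = 1.4976;  Var(Y) = 9.28 − (2.8)² = 1.44
Cov(X,Y) = 4.6 − (1.68)(2.8) = -0.104
Var(X + Y) = (1)²·1.4976 + (1)²·1.44 + 2·(1)·(1)·-0.104 = 2.7296

2.730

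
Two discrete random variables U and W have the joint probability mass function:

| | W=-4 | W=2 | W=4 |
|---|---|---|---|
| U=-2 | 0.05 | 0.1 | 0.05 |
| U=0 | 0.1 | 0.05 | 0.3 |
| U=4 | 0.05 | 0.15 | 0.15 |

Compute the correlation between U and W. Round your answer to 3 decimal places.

E[U] = 1,  E[W] = 1.8
E[UW] = 2.4
Cov(U,W) = E[UW] − E[U]E[W] = 2.4 − (1)(1.8) = 0.6
Var(U) = 5.4,  Var(W) = 9.16
ρ = 0.6 / √(5.4·9.16) ≈ 0.085

0.085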